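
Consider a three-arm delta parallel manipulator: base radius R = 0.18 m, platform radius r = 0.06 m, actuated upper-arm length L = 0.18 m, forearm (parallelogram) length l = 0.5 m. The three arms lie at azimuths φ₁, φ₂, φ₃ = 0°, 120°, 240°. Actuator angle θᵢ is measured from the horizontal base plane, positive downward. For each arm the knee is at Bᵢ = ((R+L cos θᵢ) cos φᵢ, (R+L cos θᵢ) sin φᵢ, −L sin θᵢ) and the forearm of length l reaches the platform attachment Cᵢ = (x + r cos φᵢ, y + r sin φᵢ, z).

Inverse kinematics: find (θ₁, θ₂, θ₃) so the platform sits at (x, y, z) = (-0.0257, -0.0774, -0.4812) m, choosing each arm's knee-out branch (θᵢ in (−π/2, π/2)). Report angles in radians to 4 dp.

θ₁ = 0.5235, θ₂ = 0.6109, θ₃ = 0.1744

rotate P by −φ1: (-0.0257, -0.0774, -0.4812)
  e−x'=0.1457;  (l²−L²−(e−x')²−y'²−z²)/2L = -0.1144
  √(A²+B²)=0.5028;  θ1 = -1.2768+1.8003 ≈ 0.5235
φ2=120.0° → target in arm frame (-0.0542, 0.0610)
  e−x'=0.1742;  (l²−L²−(e−x')²−y'²−z²)/2L = -0.1334
  θ2 = atan2(B,A) + arccos(C/0.5118) = 0.6109
arm 3 (φ=240.0°): x'=0.0799, y'=0.0164
  e−x'=0.0401;  (l²−L²−(e−x')²−y'²−z²)/2L = -0.0440
  θ3 = atan2(B,A) + arccos(C/0.4829) = 0.1744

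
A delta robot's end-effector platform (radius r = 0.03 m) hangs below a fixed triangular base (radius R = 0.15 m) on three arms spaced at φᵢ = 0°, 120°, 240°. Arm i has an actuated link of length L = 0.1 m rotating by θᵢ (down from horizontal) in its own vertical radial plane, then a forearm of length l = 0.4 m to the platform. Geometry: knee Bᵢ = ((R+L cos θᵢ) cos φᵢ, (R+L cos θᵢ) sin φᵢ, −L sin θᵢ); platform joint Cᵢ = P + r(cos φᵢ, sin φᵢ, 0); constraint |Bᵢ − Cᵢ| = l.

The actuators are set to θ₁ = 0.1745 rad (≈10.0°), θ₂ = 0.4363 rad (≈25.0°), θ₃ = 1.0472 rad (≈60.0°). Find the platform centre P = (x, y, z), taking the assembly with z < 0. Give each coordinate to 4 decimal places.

φ1=0.0°: virtual centre (0.2185, 0.0000, -0.0174), radius l
arm 2 at φ=120.0°: (R−r)+L cos θ2 = 0.2106;  O2 = (-0.1053, 0.1824, -0.0423)
O3 = (0.1700·cos240.0°, 0.1700·sin240.0°, -0.0866) = (-0.0850, -0.1472, -0.0866)
subtract pairs → two planes through P
linear system: -0.6476x+0.3648y = -0.0019−-0.0498z; -0.6070x+-0.2944y = -0.0116−-0.1385z
det = 0.4121;  x = 0.0116+-0.1582z,  y = 0.0155+-0.1443z
into |P−O₁|² = l²: 1.0458z² + 0.0957z + -0.1167 = 0;  Δ = 0.4973;  z = -0.3829 or 0.2914 → z<0 root = -0.3829
x = 0.0722, y = 0.0707

(0.0722, 0.0707, -0.3829)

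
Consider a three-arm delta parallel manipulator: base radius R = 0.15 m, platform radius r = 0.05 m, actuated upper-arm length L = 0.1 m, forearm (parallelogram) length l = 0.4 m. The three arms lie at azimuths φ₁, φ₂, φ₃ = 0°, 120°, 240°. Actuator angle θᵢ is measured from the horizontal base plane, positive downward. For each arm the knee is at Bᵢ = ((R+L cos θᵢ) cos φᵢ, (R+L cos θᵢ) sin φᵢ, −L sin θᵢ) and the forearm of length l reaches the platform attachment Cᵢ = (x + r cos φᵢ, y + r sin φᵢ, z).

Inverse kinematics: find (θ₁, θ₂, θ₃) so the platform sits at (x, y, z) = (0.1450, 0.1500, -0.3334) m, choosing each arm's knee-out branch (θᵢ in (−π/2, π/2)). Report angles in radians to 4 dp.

θ₁ = -0.3486, θ₂ = 0.1747, θ₃ = 1.3962

φ1=0.0° → target in arm frame (0.1450, 0.1500)
  A=-0.0450, B=-0.3334, C=(l²−L²−A²−y'²−z²)/(2L)=0.0716
  γ=atan2(-0.3334,-0.0450)=-1.7050;  ψ=arccos(0.2128)=1.3563;  θ1=γ+ψ≈-0.3486
arm 2 (φ=120.0°): x'=0.0574, y'=-0.2006
  A=0.0426, B=-0.3334, C=(l²−L²−A²−y'²−z²)/(2L)=-0.0160
  √(A²+B²)=0.3361;  θ2 = -1.4437+1.6184 ≈ 0.1747
arm 3 (φ=240.0°): x'=-0.2024, y'=0.0506
  A=0.3024, B=-0.3334, C=(l²−L²−A²−y'²−z²)/(2L)=-0.2758
  γ=atan2(-0.3334,0.3024)=-0.8341;  ψ=arccos(-0.6127)=2.2303;  θ3=γ+ψ≈1.3962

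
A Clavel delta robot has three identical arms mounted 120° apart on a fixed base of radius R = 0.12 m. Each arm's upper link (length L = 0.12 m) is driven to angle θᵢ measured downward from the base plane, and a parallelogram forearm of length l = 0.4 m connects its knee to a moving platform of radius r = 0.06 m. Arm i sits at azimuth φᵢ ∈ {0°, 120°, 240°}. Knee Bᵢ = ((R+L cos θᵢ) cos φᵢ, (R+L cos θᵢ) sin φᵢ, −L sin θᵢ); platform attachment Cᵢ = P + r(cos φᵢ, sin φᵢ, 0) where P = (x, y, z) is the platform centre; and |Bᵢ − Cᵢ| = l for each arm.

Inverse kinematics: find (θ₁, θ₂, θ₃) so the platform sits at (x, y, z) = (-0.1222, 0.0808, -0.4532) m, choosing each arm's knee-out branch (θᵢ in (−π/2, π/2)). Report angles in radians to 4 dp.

φ1=0.0° → target in arm frame (-0.1222, 0.0808)
  A cos θ + B sin θ = C:  0.1822·cos θ + -0.4532·sin θ = -0.4146
  √(A²+B²)=0.4885;  θ1 = -1.1885+2.5847 ≈ 1.3962
rotate P by −φ2: (0.1311, 0.0654, -0.4532)
  A=-0.0711, B=-0.4532, C=(l²−L²−A²−y'²−z²)/(2L)=-0.2880
  √(A²+B²)=0.4587;  θ2 = -1.7264+2.2496 ≈ 0.5232
φ3=240.0° → target in arm frame (-0.0089, -0.1462)
  e−x'=0.0689;  (l²−L²−(e−x')²−y'²−z²)/2L = -0.3580
  θ3 = atan2(B,A) + arccos(C/0.4584) = 1.0470

θ₁ = 1.3962, θ₂ = 0.5232, θ₃ = 1.0470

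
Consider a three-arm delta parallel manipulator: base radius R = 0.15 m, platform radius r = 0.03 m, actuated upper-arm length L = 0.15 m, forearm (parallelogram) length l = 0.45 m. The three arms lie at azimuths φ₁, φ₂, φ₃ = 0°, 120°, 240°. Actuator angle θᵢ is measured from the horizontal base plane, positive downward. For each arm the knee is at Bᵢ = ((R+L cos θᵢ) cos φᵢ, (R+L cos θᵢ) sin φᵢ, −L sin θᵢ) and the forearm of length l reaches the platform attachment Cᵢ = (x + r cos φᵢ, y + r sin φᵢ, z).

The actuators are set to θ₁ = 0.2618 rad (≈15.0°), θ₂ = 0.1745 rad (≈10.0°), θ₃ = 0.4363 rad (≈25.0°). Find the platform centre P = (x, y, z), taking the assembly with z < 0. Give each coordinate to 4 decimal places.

(0.0074, 0.0367, -0.4061)

φ1=0.0°: virtual centre (0.2649, 0.0000, -0.0388), radius l
φ2=120.0°: virtual centre (-0.1339, 0.2319, -0.0260), radius l
S3 = (0.2559·cos240.0°, 0.2559·sin240.0°, -0.0634) = (-0.1280, -0.2217, -0.0634)
|S₂|²−|S₁|² = 0.0007;  |S₃|²−|S₁|² = -0.0021
[-0.7975 0.4637 0.0256]·P = 0.0007;  [-0.7857 -0.4433 -0.0491]·P = -0.0021
Cramer: x(z) = 0.0010-0.0160z;  y(z) = 0.0031-0.0826z
quadratic in z: (1.0071)z²+(0.0855)z+(-0.1313)=0, √Δ=0.7324 → z ∈ {-0.4061, 0.3211}; z = -0.4061 (taking z<0)
x = 0.0074, y = 0.0367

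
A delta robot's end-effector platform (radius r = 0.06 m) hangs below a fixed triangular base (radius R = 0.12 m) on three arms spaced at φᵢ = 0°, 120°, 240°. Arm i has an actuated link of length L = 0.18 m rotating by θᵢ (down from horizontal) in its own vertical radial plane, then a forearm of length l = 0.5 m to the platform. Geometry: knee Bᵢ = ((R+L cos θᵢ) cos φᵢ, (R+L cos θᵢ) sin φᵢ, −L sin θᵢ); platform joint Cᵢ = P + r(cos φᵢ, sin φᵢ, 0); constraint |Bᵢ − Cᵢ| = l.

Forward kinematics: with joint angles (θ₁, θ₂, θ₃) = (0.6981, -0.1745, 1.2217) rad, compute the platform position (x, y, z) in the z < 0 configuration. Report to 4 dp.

(-0.0152, 0.3078, -0.4471)

φ1=0.0°: virtual centre (0.1979, 0.0000, -0.1157), radius l
O2 = (0.2373·cos120.0°, 0.2373·sin120.0°, 0.0313) = (-0.1186, 0.2055, 0.0313)
O3 = (0.1216·cos240.0°, 0.1216·sin240.0°, -0.1691) = (-0.0608, -0.1053, -0.1691)
|O₂|²−|O₁|² = 0.0047;  |O₃|²−|O₁|² = -0.0092
[-0.6330 0.4110 0.2939]·P = 0.0047;  [-0.5174 -0.2106 -0.1069]·P = -0.0092
Cramer: x(z) = 0.0080+0.0519z;  y(z) = 0.0238-0.6352z
quadratic in z: (1.4062)z²+(0.1814)z+(-0.2000)=0, √Δ=1.0760 → z ∈ {-0.4471, 0.3181}; z = -0.4471 (taking z<0)
x = -0.0152, y = 0.3078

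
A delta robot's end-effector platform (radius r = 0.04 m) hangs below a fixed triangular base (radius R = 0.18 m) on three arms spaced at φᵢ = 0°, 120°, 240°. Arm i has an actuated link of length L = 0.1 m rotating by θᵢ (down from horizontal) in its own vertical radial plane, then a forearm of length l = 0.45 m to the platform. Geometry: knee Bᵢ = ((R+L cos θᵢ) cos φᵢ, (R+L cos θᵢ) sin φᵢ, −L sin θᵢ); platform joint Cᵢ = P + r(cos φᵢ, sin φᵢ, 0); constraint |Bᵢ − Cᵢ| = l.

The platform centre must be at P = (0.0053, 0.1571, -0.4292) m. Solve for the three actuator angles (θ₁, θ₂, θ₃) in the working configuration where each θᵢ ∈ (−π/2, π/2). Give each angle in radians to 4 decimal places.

θ₁ = 0.6981, θ₂ = -0.0001, θ₃ = 1.3963

φ1=0.0° → target in arm frame (0.0053, 0.1571)
  e−x'=0.1347;  (l²−L²−(e−x')²−y'²−z²)/2L = -0.1727
  θ1 = atan2(B,A) + arccos(C/0.4498) = 0.6981
φ2=120.0° → target in arm frame (0.1334, -0.0831)
  A cos θ + B sin θ = C:  0.0066·cos θ + -0.4292·sin θ = 0.0067
  θ2 = atan2(B,A) + arccos(C/0.4293) = -0.0001
arm 3 (φ=240.0°): x'=-0.1387, y'=-0.0740
  e−x'=0.2787;  (l²−L²−(e−x')²−y'²−z²)/2L = -0.3743
  θ3 = atan2(B,A) + arccos(C/0.5117) = 1.3963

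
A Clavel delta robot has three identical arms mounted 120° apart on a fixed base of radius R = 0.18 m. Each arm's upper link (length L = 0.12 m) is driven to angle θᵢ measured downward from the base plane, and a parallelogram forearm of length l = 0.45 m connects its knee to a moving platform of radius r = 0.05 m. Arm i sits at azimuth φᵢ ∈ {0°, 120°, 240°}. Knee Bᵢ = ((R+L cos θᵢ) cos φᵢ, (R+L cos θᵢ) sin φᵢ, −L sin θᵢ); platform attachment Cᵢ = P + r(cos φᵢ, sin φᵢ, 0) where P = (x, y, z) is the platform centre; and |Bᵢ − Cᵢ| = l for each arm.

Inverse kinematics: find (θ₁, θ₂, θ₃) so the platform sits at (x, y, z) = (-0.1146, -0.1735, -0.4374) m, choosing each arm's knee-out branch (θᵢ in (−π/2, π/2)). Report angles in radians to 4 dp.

arm 1 (φ=0.0°): x'=-0.1146, y'=-0.1735
  A cos θ + B sin θ = C:  0.2446·cos θ + -0.4374·sin θ = -0.3881
  θ1 = atan2(B,A) + arccos(C/0.5011) = 1.3958
φ2=120.0° → target in arm frame (-0.0930, 0.1860)
  A cos θ + B sin θ = C:  0.2230·cos θ + -0.4374·sin θ = -0.3647
  √(A²+B²)=0.4909;  θ2 = -1.0994+2.4080 ≈ 1.3087
arm 3 (φ=240.0°): x'=0.2076, y'=-0.0125
  A cos θ + B sin θ = C:  -0.0776·cos θ + -0.4374·sin θ = -0.0391
  θ3 = atan2(B,A) + arccos(C/0.4442) = -0.0873

θ₁ = 1.3958, θ₂ = 1.3087, θ₃ = -0.0873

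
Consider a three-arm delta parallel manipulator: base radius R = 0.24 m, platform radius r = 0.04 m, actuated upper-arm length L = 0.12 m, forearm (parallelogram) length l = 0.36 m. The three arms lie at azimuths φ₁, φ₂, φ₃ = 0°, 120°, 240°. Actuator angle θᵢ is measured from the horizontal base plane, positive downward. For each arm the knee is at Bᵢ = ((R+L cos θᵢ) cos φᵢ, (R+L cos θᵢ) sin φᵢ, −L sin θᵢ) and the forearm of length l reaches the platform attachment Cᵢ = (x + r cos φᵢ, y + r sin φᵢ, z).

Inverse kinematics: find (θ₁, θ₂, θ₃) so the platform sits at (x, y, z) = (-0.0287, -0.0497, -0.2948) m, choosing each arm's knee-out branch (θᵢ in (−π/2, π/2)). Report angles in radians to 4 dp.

θ₁ = 0.9600, θ₂ = 0.9600, θ₃ = 0.3492

φ1=0.0° → target in arm frame (-0.0287, -0.0497)
  A=0.2287, B=-0.2948, C=(l²−L²−A²−y'²−z²)/(2L)=-0.1103
  θ1 = atan2(B,A) + arccos(C/0.3731) = 0.9600
arm 2 (φ=120.0°): x'=-0.0287, y'=0.0497
  A=0.2287, B=-0.2948, C=(l²−L²−A²−y'²−z²)/(2L)=-0.1103
  γ=atan2(-0.2948,0.2287)=-0.9110;  ψ=arccos(-0.2957)=1.8710;  θ2=γ+ψ≈0.9600
rotate P by −φ3: (0.0574, 0.0000, -0.2948)
  A cos θ + B sin θ = C:  0.1426·cos θ + -0.2948·sin θ = 0.0331
  θ3 = atan2(B,A) + arccos(C/0.3275) = 0.3492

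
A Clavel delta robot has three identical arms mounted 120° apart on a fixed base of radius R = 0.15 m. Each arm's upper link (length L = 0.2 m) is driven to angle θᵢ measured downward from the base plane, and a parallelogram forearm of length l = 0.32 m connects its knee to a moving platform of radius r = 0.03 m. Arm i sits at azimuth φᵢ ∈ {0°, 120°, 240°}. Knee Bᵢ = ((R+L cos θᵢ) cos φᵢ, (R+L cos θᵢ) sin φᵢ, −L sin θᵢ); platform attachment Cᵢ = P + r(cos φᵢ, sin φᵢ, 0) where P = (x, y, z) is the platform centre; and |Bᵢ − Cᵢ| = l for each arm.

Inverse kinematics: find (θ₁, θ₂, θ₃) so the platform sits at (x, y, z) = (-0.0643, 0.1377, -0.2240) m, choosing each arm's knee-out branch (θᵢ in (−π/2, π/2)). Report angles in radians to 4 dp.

φ1=0.0° → target in arm frame (-0.0643, 0.1377)
  e−x'=0.1843;  (l²−L²−(e−x')²−y'²−z²)/2L = -0.1018
  √(A²+B²)=0.2901;  θ1 = -0.8823+1.9292 ≈ 1.0469
rotate P by −φ2: (0.1514, -0.0132, -0.2240)
  A cos θ + B sin θ = C:  -0.0314·cos θ + -0.2240·sin θ = 0.0277
  θ2 = atan2(B,A) + arccos(C/0.2262) = -0.2619
arm 3 (φ=240.0°): x'=-0.0871, y'=-0.1245
  A=0.2071, B=-0.2240, C=(l²−L²−A²−y'²−z²)/(2L)=-0.1154
  γ=atan2(-0.2240,0.2071)=-0.8246;  ψ=arccos(-0.3784)=1.9589;  θ3=γ+ψ≈1.1343

θ₁ = 1.0469, θ₂ = -0.2619, θ₃ = 1.1343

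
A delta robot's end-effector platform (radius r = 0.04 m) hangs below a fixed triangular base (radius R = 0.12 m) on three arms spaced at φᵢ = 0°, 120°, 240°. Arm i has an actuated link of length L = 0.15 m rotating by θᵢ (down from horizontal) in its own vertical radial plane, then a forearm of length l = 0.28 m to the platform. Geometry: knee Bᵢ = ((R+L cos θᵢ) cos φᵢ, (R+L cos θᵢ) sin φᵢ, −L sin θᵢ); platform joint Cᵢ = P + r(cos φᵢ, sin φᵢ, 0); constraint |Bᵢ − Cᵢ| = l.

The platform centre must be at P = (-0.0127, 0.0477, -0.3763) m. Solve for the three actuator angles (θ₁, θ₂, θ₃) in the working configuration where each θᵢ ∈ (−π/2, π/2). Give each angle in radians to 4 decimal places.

θ₁ = 1.2217, θ₂ = 0.9600, θ₃ = 1.3092

arm 1 (φ=0.0°): x'=-0.0127, y'=0.0477
  e−x'=0.0927;  (l²−L²−(e−x')²−y'²−z²)/2L = -0.3219
  γ=atan2(-0.3763,0.0927)=-1.3293;  ψ=arccos(-0.8306)=2.5510;  θ1=γ+ψ≈1.2217
rotate P by −φ2: (0.0477, -0.0129, -0.3763)
  A=0.0323, B=-0.3763, C=(l²−L²−A²−y'²−z²)/(2L)=-0.2897
  √(A²+B²)=0.3777;  θ2 = -1.4851+2.4450 ≈ 0.9600
rotate P by −φ3: (-0.0350, -0.0348, -0.3763)
  e−x'=0.1150;  (l²−L²−(e−x')²−y'²−z²)/2L = -0.3338
  θ3 = atan2(B,A) + arccos(C/0.3935) = 1.3092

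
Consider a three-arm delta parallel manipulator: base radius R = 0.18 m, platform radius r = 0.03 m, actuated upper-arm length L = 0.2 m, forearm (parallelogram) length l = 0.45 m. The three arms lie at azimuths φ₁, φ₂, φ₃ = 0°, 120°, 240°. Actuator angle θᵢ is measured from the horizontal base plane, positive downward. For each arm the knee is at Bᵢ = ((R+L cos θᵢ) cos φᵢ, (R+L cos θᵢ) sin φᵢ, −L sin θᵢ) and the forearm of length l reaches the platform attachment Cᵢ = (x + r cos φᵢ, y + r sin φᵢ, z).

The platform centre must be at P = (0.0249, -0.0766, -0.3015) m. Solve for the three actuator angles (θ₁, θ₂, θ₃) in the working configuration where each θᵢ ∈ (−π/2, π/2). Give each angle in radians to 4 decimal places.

arm 1 (φ=0.0°): x'=0.0249, y'=-0.0766
  A=0.1251, B=-0.3015, C=(l²−L²−A²−y'²−z²)/(2L)=0.1252
  θ1 = atan2(B,A) + arccos(C/0.3264) = -0.0003
φ2=120.0° → target in arm frame (-0.0788, 0.0167)
  A=0.2288, B=-0.3015, C=(l²−L²−A²−y'²−z²)/(2L)=0.0474
  γ=atan2(-0.3015,0.2288)=-0.9217;  ψ=arccos(0.1253)=1.4451;  θ2=γ+ψ≈0.5235
rotate P by −φ3: (0.0539, 0.0599, -0.3015)
  A cos θ + B sin θ = C:  0.0961·cos θ + -0.3015·sin θ = 0.1469
  √(A²+B²)=0.3164;  θ3 = -1.2622+1.0879 ≈ -0.1743

θ₁ = -0.0003, θ₂ = 0.5235, θ₃ = -0.1743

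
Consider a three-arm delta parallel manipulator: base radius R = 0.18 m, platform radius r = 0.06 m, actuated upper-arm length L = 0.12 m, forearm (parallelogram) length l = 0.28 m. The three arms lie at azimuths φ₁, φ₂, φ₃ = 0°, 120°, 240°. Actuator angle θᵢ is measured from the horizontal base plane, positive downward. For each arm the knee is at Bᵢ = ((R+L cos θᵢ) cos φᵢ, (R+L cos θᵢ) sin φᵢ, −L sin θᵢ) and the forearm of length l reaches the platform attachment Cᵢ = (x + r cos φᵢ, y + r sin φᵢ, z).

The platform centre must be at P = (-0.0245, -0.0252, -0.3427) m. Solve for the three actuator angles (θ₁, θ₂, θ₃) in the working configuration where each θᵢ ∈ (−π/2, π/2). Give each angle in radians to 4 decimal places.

rotate P by −φ1: (-0.0245, -0.0252, -0.3427)
  e−x'=0.1445;  (l²−L²−(e−x')²−y'²−z²)/2L = -0.3123
  √(A²+B²)=0.3719;  θ1 = -1.1718+2.5677 ≈ 1.3959
rotate P by −φ2: (-0.0096, 0.0338, -0.3427)
  e−x'=0.1296;  (l²−L²−(e−x')²−y'²−z²)/2L = -0.2974
  √(A²+B²)=0.3664;  θ2 = -1.2093+2.5179 ≈ 1.3086
φ3=240.0° → target in arm frame (0.0341, -0.0086)
  e−x'=0.0859;  (l²−L²−(e−x')²−y'²−z²)/2L = -0.2538
  γ=atan2(-0.3427,0.0859)=-1.3251;  ψ=arccos(-0.7182)=2.3720;  θ3=γ+ψ≈1.0469

θ₁ = 1.3959, θ₂ = 1.3086, θ₃ = 1.0469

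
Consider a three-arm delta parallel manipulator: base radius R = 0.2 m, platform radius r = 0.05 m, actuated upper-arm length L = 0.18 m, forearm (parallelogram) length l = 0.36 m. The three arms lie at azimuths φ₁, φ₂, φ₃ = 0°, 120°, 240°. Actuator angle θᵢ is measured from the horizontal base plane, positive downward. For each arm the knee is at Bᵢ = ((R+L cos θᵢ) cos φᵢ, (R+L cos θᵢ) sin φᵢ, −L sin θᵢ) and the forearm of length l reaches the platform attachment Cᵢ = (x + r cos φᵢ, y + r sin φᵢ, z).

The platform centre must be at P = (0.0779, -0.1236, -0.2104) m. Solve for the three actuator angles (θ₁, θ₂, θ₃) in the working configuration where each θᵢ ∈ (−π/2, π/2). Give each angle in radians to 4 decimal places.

θ₁ = -0.0872, θ₂ = 1.2216, θ₃ = -0.0003

φ1=0.0° → target in arm frame (0.0779, -0.1236)
  e−x'=0.0721;  (l²−L²−(e−x')²−y'²−z²)/2L = 0.0902
  √(A²+B²)=0.2224;  θ1 = -1.2407+1.1534 ≈ -0.0872
φ2=120.0° → target in arm frame (-0.1460, -0.0057)
  e−x'=0.2960;  (l²−L²−(e−x')²−y'²−z²)/2L = -0.0964
  γ=atan2(-0.2104,0.2960)=-0.6180;  ψ=arccos(-0.2655)=1.8395;  θ2=γ+ψ≈1.2216
φ3=240.0° → target in arm frame (0.0681, 0.1293)
  A=0.0819, B=-0.2104, C=(l²−L²−A²−y'²−z²)/(2L)=0.0820
  θ3 = atan2(B,A) + arccos(C/0.2258) = -0.0003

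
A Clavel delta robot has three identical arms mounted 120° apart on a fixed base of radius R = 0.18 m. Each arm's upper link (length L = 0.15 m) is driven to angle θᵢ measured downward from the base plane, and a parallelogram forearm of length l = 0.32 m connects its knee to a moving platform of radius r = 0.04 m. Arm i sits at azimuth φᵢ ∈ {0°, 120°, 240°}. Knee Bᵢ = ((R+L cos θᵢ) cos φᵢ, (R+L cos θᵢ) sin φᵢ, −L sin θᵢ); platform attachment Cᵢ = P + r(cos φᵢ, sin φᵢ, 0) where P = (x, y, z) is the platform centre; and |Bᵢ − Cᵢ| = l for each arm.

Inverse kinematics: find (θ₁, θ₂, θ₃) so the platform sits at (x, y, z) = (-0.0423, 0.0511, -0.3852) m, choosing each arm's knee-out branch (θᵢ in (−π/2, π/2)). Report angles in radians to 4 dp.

θ₁ = 1.3965, θ₂ = 0.8730, θ₃ = 1.3089

rotate P by −φ1: (-0.0423, 0.0511, -0.3852)
  A=0.1823, B=-0.3852, C=(l²−L²−A²−y'²−z²)/(2L)=-0.3477
  γ=atan2(-0.3852,0.1823)=-1.1288;  ψ=arccos(-0.8160)=2.5252;  θ1=γ+ψ≈1.3965
φ2=120.0° → target in arm frame (0.0654, 0.0111)
  e−x'=0.0746;  (l²−L²−(e−x')²−y'²−z²)/2L = -0.2472
  θ2 = atan2(B,A) + arccos(C/0.3924) = 0.8730
rotate P by −φ3: (-0.0231, -0.0622, -0.3852)
  A cos θ + B sin θ = C:  0.1631·cos θ + -0.3852·sin θ = -0.3298
  γ=atan2(-0.3852,0.1631)=-1.1703;  ψ=arccos(-0.7885)=2.4791;  θ3=γ+ψ≈1.3089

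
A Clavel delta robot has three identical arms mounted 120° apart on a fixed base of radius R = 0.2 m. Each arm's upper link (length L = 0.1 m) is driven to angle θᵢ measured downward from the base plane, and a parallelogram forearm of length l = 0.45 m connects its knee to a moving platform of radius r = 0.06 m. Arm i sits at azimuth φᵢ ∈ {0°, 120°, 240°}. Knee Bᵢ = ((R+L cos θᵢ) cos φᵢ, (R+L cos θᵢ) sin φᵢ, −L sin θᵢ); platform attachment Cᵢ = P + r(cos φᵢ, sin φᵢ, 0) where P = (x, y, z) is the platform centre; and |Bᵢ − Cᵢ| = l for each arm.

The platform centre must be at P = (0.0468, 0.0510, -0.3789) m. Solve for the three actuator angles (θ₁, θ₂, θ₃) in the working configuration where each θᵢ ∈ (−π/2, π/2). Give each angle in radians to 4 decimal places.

φ1=0.0° → target in arm frame (0.0468, 0.0510)
  A cos θ + B sin θ = C:  0.0932·cos θ + -0.3789·sin θ = 0.1882
  √(A²+B²)=0.3902;  θ1 = -1.3296+1.0674 ≈ -0.2622
arm 2 (φ=120.0°): x'=0.0208, y'=-0.0660
  e−x'=0.1192;  (l²−L²−(e−x')²−y'²−z²)/2L = 0.1518
  γ=atan2(-0.3789,0.1192)=-1.2659;  ψ=arccos(0.3821)=1.1787;  θ2=γ+ψ≈-0.0872
rotate P by −φ3: (-0.0676, 0.0150, -0.3789)
  A cos θ + B sin θ = C:  0.2076·cos θ + -0.3789·sin θ = 0.0281
  √(A²+B²)=0.4320;  θ3 = -1.0696+1.5057 ≈ 0.4360

θ₁ = -0.2622, θ₂ = -0.0872, θ₃ = 0.4360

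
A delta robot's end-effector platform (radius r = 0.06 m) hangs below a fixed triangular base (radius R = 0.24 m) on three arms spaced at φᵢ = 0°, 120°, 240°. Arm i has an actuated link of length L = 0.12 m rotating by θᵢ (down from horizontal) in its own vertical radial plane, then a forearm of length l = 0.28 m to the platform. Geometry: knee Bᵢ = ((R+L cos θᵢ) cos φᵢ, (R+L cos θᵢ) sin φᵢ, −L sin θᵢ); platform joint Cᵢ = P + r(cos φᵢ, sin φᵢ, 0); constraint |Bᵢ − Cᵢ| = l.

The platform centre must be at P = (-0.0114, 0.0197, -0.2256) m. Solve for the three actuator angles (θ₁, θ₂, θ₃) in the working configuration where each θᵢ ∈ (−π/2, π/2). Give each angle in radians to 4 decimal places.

θ₁ = 1.0471, θ₂ = 0.7857, θ₃ = 1.0468

arm 1 (φ=0.0°): x'=-0.0114, y'=0.0197
  A cos θ + B sin θ = C:  0.1914·cos θ + -0.2256·sin θ = -0.0997
  θ1 = atan2(B,A) + arccos(C/0.2959) = 1.0471
φ2=120.0° → target in arm frame (0.0228, 0.0000)
  e−x'=0.1572;  (l²−L²−(e−x')²−y'²−z²)/2L = -0.0484
  γ=atan2(-0.2256,0.1572)=-0.9621;  ψ=arccos(-0.1761)=1.7478;  θ2=γ+ψ≈0.7857
arm 3 (φ=240.0°): x'=-0.0114, y'=-0.0197
  A cos θ + B sin θ = C:  0.1914·cos θ + -0.2256·sin θ = -0.0996
  θ3 = atan2(B,A) + arccos(C/0.2958) = 1.0468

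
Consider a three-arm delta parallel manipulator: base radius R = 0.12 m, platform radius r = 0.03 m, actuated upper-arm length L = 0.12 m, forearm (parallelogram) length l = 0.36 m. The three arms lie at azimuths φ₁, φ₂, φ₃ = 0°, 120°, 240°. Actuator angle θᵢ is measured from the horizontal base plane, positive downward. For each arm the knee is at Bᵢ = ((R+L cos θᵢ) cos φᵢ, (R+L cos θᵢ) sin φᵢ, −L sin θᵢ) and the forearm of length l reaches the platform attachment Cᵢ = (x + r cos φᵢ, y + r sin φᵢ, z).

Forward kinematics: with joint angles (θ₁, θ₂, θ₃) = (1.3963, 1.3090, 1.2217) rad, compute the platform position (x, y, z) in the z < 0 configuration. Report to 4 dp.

(-0.0177, -0.0103, -0.4543)

φ1=0.0°: virtual centre (0.1108, 0.0000, -0.1182), radius l
arm 2 at φ=120.0°: (R−r)+L cos θ2 = 0.1211;  S2 = (-0.0605, 0.1048, -0.1159)
φ3=240.0°: virtual centre (-0.0655, -0.1135, -0.1128), radius l
eliminate P² terms by subtracting sphere 1 from 2 and 3
[-0.3427 0.2097 0.0045]·P = 0.0018;  [-0.3527 -0.2270 0.0108]·P = 0.0036
Cramer: x(z) = -0.0078+0.0217z;  y(z) = -0.0039+0.0139z
quadratic in z: (1.0007)z²+(0.2311)z+(-0.1015)=0, √Δ=0.6781 → z ∈ {-0.4543, 0.2234}; z = -0.4543 (taking z<0)
x = -0.0177, y = -0.0103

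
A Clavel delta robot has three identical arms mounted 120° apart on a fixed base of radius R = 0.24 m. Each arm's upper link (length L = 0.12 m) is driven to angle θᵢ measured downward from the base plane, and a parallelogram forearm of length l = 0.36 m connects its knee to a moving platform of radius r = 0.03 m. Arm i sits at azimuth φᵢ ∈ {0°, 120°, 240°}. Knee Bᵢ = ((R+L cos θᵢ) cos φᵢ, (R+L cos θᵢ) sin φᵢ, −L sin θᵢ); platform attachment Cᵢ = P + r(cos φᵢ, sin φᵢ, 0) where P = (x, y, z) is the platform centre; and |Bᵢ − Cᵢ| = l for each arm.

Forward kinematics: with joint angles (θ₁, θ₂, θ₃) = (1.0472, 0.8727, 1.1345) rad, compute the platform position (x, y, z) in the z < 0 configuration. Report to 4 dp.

(-0.0043, 0.0235, -0.3359)

arm 1 at φ=0.0°: ρ1 = 0.2700;  centre 1 = (0.2700, 0.0000, -0.1039)
φ2=120.0°: virtual centre (-0.1436, 0.2487, -0.0919), radius l
centre 3 = (0.2607·cos240.0°, 0.2607·sin240.0°, -0.1088) = (-0.1304, -0.2258, -0.1088)
eliminate P² terms by subtracting sphere 1 from 2 and 3
[-0.8271 0.4973 0.0240]·P = 0.0072;  [-0.8007 -0.4516 -0.0097]·P = -0.0039
Cramer: x(z) = -0.0017+0.0078z;  y(z) = 0.0116-0.0353z
into |P−centre ₁|² = l²: 1.0013z² + 0.2028z + -0.0448 = 0;  Δ = 0.2207;  z = -0.3359 or 0.1333 → z<0 root = -0.3359
x = -0.0043, y = 0.0235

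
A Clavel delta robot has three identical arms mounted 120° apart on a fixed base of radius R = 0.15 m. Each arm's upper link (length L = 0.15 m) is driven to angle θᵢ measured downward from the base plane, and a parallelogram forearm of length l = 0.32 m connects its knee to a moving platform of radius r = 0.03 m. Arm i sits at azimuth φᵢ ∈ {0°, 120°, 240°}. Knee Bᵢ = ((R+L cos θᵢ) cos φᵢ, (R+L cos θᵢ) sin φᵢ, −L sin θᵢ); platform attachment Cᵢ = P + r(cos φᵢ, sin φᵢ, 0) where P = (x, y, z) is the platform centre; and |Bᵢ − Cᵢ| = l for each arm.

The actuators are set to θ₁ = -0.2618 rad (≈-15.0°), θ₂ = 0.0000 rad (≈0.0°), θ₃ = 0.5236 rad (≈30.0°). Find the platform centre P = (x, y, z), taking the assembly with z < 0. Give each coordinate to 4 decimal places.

centre 1 = (0.2649·cos0.0°, 0.2649·sin0.0°, 0.0388) = (0.2649, 0.0000, 0.0388)
φ2=120.0°: virtual centre (-0.1350, 0.2338, 0.0000), radius l
arm 3 at φ=240.0°: e+L cos θ3 = 0.2499;  centre 3 = (-0.1250, -0.2164, -0.0750)
|centre ₂|²−|centre ₁|² = 0.0012;  |centre ₃|²−|centre ₁|² = -0.0036
[-0.7998 0.4677 -0.0776]·P = 0.0012;  [-0.7797 -0.4328 -0.2276]·P = -0.0036
det = 0.7108;  x = 0.0016+-0.1971z,  y = 0.0054+-0.1710z
sphere 1 gives Az²+Bz+C=0 with A=1.0681, B=0.0243, C=-0.0316;  B²−4AC=0.1354;  roots -0.1836, 0.1609;  negative root z = -0.1836
x = 0.0378, y = 0.0368

(0.0378, 0.0368, -0.1836)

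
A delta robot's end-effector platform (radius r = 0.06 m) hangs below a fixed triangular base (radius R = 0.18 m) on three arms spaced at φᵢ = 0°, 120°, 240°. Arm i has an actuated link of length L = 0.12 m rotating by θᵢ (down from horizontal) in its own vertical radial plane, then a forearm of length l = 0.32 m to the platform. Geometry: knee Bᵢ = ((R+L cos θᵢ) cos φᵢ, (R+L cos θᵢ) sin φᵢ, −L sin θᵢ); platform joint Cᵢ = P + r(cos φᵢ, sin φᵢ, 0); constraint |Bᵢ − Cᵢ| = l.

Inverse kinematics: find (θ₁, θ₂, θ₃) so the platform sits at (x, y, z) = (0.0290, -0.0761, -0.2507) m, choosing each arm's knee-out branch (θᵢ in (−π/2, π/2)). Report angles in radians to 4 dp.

θ₁ = 0.1743, θ₂ = 0.8727, θ₃ = 0.0001

arm 1 (φ=0.0°): x'=0.0290, y'=-0.0761
  e−x'=0.0910;  (l²−L²−(e−x')²−y'²−z²)/2L = 0.0462
  √(A²+B²)=0.2667;  θ1 = -1.2226+1.3969 ≈ 0.1743
φ2=120.0° → target in arm frame (-0.0804, 0.0129)
  A=0.2004, B=-0.2507, C=(l²−L²−A²−y'²−z²)/(2L)=-0.0632
  θ2 = atan2(B,A) + arccos(C/0.3210) = 0.8727
arm 3 (φ=240.0°): x'=0.0514, y'=0.0632
  A=0.0686, B=-0.2507, C=(l²−L²−A²−y'²−z²)/(2L)=0.0686
  √(A²+B²)=0.2599;  θ3 = -1.3037+1.3039 ≈ 0.0001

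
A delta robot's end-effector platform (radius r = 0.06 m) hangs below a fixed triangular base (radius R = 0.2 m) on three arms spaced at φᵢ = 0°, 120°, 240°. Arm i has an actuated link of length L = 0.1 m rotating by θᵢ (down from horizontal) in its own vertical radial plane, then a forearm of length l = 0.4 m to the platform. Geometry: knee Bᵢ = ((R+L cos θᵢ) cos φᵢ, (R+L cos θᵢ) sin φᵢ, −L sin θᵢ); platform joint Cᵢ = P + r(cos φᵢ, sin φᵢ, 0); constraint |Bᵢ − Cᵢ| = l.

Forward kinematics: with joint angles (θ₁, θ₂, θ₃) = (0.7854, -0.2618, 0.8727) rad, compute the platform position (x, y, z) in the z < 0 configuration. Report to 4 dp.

φ1=0.0°: virtual centre (0.2107, 0.0000, -0.0707), radius l
φ2=120.0°: virtual centre (-0.1183, 0.2049, 0.0259), radius l
arm 3 at φ=240.0°: (R−r)+L cos θ3 = 0.2043;  S3 = (-0.1021, -0.1769, -0.0766)
subtract pairs → two planes through P
[-0.6580 0.4098 0.1932]·P = 0.0072;  [-0.6257 -0.3538 -0.0118]·P = -0.0018
Cramer: x(z) = -0.0037+0.1298z;  y(z) = 0.0117-0.2629z
sphere 1 gives Az²+Bz+C=0 with A=1.0860, B=0.0796, C=-0.1089;  B²−4AC=0.4793;  roots -0.3554, 0.2821;  negative root z = -0.3554
x = -0.0499, y = 0.1051

(-0.0499, 0.1051, -0.3554)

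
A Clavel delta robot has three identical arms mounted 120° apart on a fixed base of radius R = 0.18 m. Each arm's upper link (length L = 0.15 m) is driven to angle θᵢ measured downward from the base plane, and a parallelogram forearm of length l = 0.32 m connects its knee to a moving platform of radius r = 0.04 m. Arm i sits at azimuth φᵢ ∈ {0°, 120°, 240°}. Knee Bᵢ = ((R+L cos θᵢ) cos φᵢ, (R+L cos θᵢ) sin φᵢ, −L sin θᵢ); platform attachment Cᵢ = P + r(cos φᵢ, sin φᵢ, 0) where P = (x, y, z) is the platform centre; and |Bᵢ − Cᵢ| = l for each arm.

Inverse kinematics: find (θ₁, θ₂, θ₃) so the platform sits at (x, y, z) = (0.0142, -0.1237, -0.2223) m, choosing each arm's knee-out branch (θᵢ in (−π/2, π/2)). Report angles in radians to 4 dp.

φ1=0.0° → target in arm frame (0.0142, -0.1237)
  A cos θ + B sin θ = C:  0.1258·cos θ + -0.2223·sin θ = -0.0021
  θ1 = atan2(B,A) + arccos(C/0.2554) = 0.5234
φ2=120.0° → target in arm frame (-0.1142, 0.0496)
  A cos θ + B sin θ = C:  0.2542·cos θ + -0.2223·sin θ = -0.1220
  γ=atan2(-0.2223,0.2542)=-0.7185;  ψ=arccos(-0.3613)=1.9405;  θ2=γ+ψ≈1.2220
rotate P by −φ3: (0.1000, 0.0741, -0.2223)
  e−x'=0.0400;  (l²−L²−(e−x')²−y'²−z²)/2L = 0.0780
  θ3 = atan2(B,A) + arccos(C/0.2259) = -0.1745

θ₁ = 0.5234, θ₂ = 1.2220, θ₃ = -0.1745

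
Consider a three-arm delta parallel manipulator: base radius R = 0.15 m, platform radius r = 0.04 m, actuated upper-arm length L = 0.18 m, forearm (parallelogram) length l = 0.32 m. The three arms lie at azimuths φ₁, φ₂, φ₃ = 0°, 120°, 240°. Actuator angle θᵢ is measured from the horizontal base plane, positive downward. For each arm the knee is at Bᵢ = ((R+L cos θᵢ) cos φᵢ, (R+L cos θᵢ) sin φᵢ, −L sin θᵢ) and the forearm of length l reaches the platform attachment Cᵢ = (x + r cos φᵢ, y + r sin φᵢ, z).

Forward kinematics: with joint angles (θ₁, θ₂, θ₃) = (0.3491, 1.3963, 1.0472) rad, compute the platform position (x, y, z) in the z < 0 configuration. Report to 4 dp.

(0.1352, -0.0600, -0.3410)

φ1=0.0°: virtual centre (0.2791, 0.0000, -0.0616), radius l
S2 = (0.1413·cos120.0°, 0.1413·sin120.0°, -0.1773) = (-0.0706, 0.1223, -0.1773)
S3 = (0.2000·cos240.0°, 0.2000·sin240.0°, -0.1559) = (-0.1000, -0.1732, -0.1559)
subtract pairs → two planes through P
linear system: -0.6995x+0.2447y = -0.0303−-0.2314z; -0.7583x+-0.3464y = -0.0174−-0.1886z
det = 0.4278;  x = 0.0345+-0.2952z,  y = -0.0253+0.1017z
into |P−S₁|² = l²: 1.0975z² + 0.2624z + -0.0381 = 0;  Δ = 0.2363;  z = -0.3410 or 0.1019 → z<0 root = -0.3410
x = 0.1352, y = -0.0600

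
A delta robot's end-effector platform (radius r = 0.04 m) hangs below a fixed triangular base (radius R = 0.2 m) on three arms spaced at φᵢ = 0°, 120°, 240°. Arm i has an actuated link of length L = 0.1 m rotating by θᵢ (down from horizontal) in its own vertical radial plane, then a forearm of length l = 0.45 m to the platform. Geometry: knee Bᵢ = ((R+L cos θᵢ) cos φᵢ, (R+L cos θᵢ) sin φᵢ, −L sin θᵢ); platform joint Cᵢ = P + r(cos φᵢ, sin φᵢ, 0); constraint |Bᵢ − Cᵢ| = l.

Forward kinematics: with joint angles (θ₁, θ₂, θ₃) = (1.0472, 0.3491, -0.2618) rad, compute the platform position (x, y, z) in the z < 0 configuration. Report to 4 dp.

(-0.1168, -0.0538, -0.3912)

φ1=0.0°: virtual centre (0.2100, 0.0000, -0.0866), radius l
arm 2 at φ=120.0°: e+L cos θ2 = 0.2540;  S2 = (-0.1270, 0.2199, -0.0342)
arm 3 at φ=240.0°: e+L cos θ3 = 0.2566;  S3 = (-0.1283, -0.2222, 0.0259)
subtract pairs → two planes through P
linear system: -0.6740x+0.4399y = 0.0141−0.1048z; -0.6766x+-0.4444y = 0.0149−0.2250z
Cramer: x(z) = -0.0215+0.2437z;  y(z) = -0.0009+0.1352z
sphere 1 gives Az²+Bz+C=0 with A=1.0777, B=0.0601, C=-0.1414;  B²−4AC=0.6133;  roots -0.3912, 0.3354;  negative root z = -0.3912
x = -0.1168, y = -0.0538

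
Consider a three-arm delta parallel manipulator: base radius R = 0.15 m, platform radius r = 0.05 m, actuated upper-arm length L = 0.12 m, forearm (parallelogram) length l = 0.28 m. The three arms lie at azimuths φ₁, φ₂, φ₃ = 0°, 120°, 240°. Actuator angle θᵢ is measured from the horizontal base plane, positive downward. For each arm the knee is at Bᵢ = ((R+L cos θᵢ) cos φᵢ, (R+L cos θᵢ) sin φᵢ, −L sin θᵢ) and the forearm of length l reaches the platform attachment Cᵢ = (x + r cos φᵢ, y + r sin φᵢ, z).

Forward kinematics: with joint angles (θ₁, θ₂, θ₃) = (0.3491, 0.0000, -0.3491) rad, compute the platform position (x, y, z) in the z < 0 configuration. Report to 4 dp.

arm 1 at φ=0.0°: e+L cos θ1 = 0.2128;  O1 = (0.2128, 0.0000, -0.0410)
arm 2 at φ=120.0°: e+L cos θ2 = 0.2200;  O2 = (-0.1100, 0.1905, 0.0000)
arm 3 at φ=240.0°: e+L cos θ3 = 0.2128;  O3 = (-0.1064, -0.1843, 0.0410)
subtract pairs → two planes through P
[-0.6455 0.3811 0.0821]·P = 0.0014;  [-0.6383 -0.3685 0.1642]·P = 0.0000
det = 0.4811;  x = -0.0011+0.1929z,  y = 0.0019+0.1114z
sphere 1 gives Az²+Bz+C=0 with A=1.0496, B=0.0000, C=-0.0310;  B²−4AC=0.1300;  roots -0.1718, 0.1718;  negative root z = -0.1718
x = -0.0342, y = -0.0172

(-0.0342, -0.0172, -0.1718)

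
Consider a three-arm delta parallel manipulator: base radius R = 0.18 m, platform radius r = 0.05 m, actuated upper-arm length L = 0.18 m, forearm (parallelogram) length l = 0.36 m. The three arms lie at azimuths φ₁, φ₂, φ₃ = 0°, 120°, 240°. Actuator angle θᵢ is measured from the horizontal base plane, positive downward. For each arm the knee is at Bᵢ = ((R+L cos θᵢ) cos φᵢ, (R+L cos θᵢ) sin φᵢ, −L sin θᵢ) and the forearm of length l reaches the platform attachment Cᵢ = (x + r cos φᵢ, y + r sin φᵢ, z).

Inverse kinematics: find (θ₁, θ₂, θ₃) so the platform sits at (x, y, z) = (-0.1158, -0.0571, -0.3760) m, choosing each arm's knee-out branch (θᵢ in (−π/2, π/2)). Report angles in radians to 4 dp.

φ1=0.0° → target in arm frame (-0.1158, -0.0571)
  A=0.2458, B=-0.3760, C=(l²−L²−A²−y'²−z²)/(2L)=-0.2996
  γ=atan2(-0.3760,0.2458)=-0.9918;  ψ=arccos(-0.6669)=2.3009;  θ1=γ+ψ≈1.3091
φ2=120.0° → target in arm frame (0.0084, 0.1288)
  e−x'=0.1216;  (l²−L²−(e−x')²−y'²−z²)/2L = -0.2099
  γ=atan2(-0.3760,0.1216)=-1.2581;  ψ=arccos(-0.5311)=2.1307;  θ2=γ+ψ≈0.8725
arm 3 (φ=240.0°): x'=0.1074, y'=-0.0717
  A=0.0226, B=-0.3760, C=(l²−L²−A²−y'²−z²)/(2L)=-0.1384
  θ3 = atan2(B,A) + arccos(C/0.3767) = 0.4365

θ₁ = 1.3091, θ₂ = 0.8725, θ₃ = 0.4365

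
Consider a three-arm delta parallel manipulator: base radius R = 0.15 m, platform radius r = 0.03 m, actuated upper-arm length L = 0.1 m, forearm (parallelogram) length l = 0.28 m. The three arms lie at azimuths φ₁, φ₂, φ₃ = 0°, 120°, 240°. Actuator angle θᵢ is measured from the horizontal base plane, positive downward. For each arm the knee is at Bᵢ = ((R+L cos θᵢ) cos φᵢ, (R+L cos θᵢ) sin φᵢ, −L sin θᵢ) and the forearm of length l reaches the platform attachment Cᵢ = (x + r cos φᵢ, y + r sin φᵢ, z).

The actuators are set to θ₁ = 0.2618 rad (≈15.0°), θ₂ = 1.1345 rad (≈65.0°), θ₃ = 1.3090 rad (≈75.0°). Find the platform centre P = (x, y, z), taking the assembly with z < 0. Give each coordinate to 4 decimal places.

(0.0893, 0.0162, -0.2748)

arm 1 at φ=0.0°: e+L cos θ1 = 0.2166;  S1 = (0.2166, 0.0000, -0.0259)
arm 2 at φ=120.0°: e+L cos θ2 = 0.1623;  S2 = (-0.0811, 0.1405, -0.0906)
arm 3 at φ=240.0°: e+L cos θ3 = 0.1459;  S3 = (-0.0729, -0.1263, -0.0966)
subtract pairs → two planes through P
plane₁₂: -0.5954x+0.2810y+-0.1295z = -0.0130
det = 0.3132;  x = 0.0257+-0.2314z,  y = 0.0082+-0.0294z
quadratic in z: (1.0544)z²+(0.1396)z+(-0.0412)=0, √Δ=0.4398 → z ∈ {-0.2748, 0.1424}; z = -0.2748 (taking z<0)
x = 0.0893, y = 0.0162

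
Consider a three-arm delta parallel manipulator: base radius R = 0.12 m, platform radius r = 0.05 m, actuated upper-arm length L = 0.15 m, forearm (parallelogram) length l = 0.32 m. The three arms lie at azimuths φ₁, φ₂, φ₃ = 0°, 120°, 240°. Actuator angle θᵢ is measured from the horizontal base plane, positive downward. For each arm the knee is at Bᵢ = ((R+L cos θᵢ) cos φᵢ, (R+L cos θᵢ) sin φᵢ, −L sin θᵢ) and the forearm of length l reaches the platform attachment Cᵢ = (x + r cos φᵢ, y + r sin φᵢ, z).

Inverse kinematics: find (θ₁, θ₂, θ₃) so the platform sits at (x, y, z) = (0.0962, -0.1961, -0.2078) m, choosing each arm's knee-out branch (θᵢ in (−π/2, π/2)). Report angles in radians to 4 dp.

rotate P by −φ1: (0.0962, -0.1961, -0.2078)
  A cos θ + B sin θ = C:  -0.0262·cos θ + -0.2078·sin θ = -0.0081
  √(A²+B²)=0.2094;  θ1 = -1.6962+1.6094 ≈ -0.0869
rotate P by −φ2: (-0.2179, 0.0147, -0.2078)
  A cos θ + B sin θ = C:  0.2879·cos θ + -0.2078·sin θ = -0.1547
  θ2 = atan2(B,A) + arccos(C/0.3551) = 1.3963
rotate P by −φ3: (0.1217, 0.1814, -0.2078)
  A cos θ + B sin θ = C:  -0.0517·cos θ + -0.2078·sin θ = 0.0038
  √(A²+B²)=0.2141;  θ3 = -1.8148+1.5529 ≈ -0.2619

θ₁ = -0.0869, θ₂ = 1.3963, θ₃ = -0.2619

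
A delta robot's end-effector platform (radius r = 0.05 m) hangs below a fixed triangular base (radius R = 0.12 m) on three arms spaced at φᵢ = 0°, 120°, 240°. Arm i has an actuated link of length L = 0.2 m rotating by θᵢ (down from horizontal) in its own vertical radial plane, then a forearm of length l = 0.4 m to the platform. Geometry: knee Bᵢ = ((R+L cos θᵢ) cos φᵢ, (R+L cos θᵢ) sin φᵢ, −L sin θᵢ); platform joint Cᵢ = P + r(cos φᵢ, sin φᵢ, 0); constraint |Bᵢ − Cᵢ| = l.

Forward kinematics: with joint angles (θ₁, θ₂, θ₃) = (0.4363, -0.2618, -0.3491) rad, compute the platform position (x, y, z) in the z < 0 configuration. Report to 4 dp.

arm 1 at φ=0.0°: (R−r)+L cos θ1 = 0.2513;  S1 = (0.2513, 0.0000, -0.0845)
S2 = (0.2632·cos120.0°, 0.2632·sin120.0°, 0.0518) = (-0.1316, 0.2279, 0.0518)
φ3=240.0°: virtual centre (-0.1290, -0.2234, 0.0684), radius l
eliminate P² terms by subtracting sphere 1 from 2 and 3
linear system: -0.7657x+0.4559y = 0.0017−0.2726z; -0.7605x+-0.4468y = 0.0009−0.3059z
det = 0.6887;  x = -0.0017+0.3792z,  y = 0.0008+0.0391z
quadratic in z: (1.1453)z²+(-0.0228)z+(-0.0889)=0, √Δ=0.6385 → z ∈ {-0.2688, 0.2887}; z = -0.2688 (taking z<0)
x = -0.1036, y = -0.0097

(-0.1036, -0.0097, -0.2688)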